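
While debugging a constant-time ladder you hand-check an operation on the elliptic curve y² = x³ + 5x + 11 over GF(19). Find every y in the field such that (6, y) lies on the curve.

x³ + 5x + 11 = 257 ≡ 10 (mod 19).
10 is a non-residue mod 19; no y exists.

none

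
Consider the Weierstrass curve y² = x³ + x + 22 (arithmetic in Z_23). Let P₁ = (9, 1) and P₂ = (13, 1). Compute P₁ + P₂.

(9, 1) + (13, 1). λ = (1 - 1)/(13 - 9) ≡ 0/4 mod 23. 4⁻¹ ≡ 6 (mod 23), so λ ≡ 0.
  x = λ² - 9 - 13 = 0 - 22 ≡ 1; y = λ·(9 - 1) - 1 ≡ 22. → (1, 22)

(1, 22)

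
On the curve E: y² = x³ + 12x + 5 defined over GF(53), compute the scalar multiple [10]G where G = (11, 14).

Repeated addition: build up to 10G.
2G: tangent at (11, 14): λ = (3·11² + 12)/(2·14) ≡ 4/28. 28⁻¹ ≡ 36 (mod 53), so λ ≡ 4·36 ≡ 38.
  x = λ² - 11 - 11 = 1444 - 22 ≡ 44; y = λ·(11 - 44) - 14 ≡ 4. → (44, 4)
3G: (44, 4) + (11, 14). λ = (14 - 4)/(11 - 44) ≡ 10/20 mod 53. 20⁻¹ ≡ 8 (mod 53) since 20·8 = 160 ≡ 1, so λ ≡ 27.
  x = λ² - 44 - 11 = 729 - 55 ≡ 38; y = λ·(44 - 38) - 4 ≡ 52. → (38, 52)
4G: (38, 52) + (11, 14). λ = (14 - 52)/(11 - 38) ≡ 15/26 mod 53. 26⁻¹ ≡ 51 (mod 53), so λ ≡ 23.
  x = λ² - 38 - 11 = 529 - 49 ≡ 3; y = λ·(38 - 3) - 52 ≡ 11. → (3, 11)
5G: (3, 11) + (11, 14). λ = (14 - 11)/(11 - 3) ≡ 3/8 mod 53. 8⁻¹ ≡ 20 (mod 53) since 8·20 = 160 ≡ 1, so λ ≡ 7.
  x = λ² - 3 - 11 = 49 - 14 ≡ 35; y = λ·(3 - 35) - 11 ≡ 30. → (35, 30)
6G: (35, 30) + (11, 14). λ = (14 - 30)/(11 - 35) ≡ 37/29 mod 53. 29⁻¹ ≡ 11 (mod 53), so λ ≡ 36.
  x = λ² - 35 - 11 = 1296 - 46 ≡ 31; y = λ·(35 - 31) - 30 ≡ 8. → (31, 8)
7G: (31, 8) + (11, 14). λ = (14 - 8)/(11 - 31) ≡ 6/33 mod 53. 33⁻¹ ≡ 45 (mod 53) since 33·45 = 1485 ≡ 1, so λ ≡ 5.
  x = λ² - 31 - 11 = 25 - 42 ≡ 36; y = λ·(31 - 36) - 8 ≡ 20. → (36, 20)
8G: (36, 20) + (11, 14). λ = (14 - 20)/(11 - 36) ≡ 47/28 mod 53. 28⁻¹ ≡ 36 (mod 53), so λ ≡ 49.
  x = λ² - 36 - 11 = 2401 - 47 ≡ 22; y = λ·(36 - 22) - 20 ≡ 30. → (22, 30)
9G: (22, 30) + (11, 14). λ = (14 - 30)/(11 - 22) ≡ 37/42 mod 53. 42⁻¹ ≡ 24 (mod 53) since 42·24 = 1008 ≡ 1, so λ ≡ 40.
  x = λ² - 22 - 11 = 1600 - 33 ≡ 30; y = λ·(22 - 30) - 30 ≡ 21. → (30, 21)
10G: (30, 21) + (11, 14). λ = (14 - 21)/(11 - 30) ≡ 46/34 mod 53. 34⁻¹ ≡ 39 (mod 53), so λ ≡ 45.
  x = λ² - 30 - 11 = 2025 - 41 ≡ 23; y = λ·(30 - 23) - 21 ≡ 29. → (23, 29)

(23, 29)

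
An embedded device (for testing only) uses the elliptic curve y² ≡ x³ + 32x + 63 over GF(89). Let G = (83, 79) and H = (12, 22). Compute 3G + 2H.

(39, 33)

First 3G:
Repeated addition: build up to 3G.
2G: tangent at (83, 79): λ = (3·83² + 32)/(2·79) ≡ 51/69. 69⁻¹ ≡ 40 (mod 89) since 69·40 = 2760 ≡ 1, so λ ≡ 51·40 ≡ 82.
  x = λ² - 83 - 83 = 6724 - 166 ≡ 61; y = λ·(83 - 61) - 79 ≡ 34. → (61, 34)
3G: (61, 34) + (83, 79). λ = (79 - 34)/(83 - 61) ≡ 45/22 mod 89. 22⁻¹ ≡ 85 (mod 89) since 22·85 = 1870 ≡ 1, so λ ≡ 87.
  x = λ² - 61 - 83 = 7569 - 144 ≡ 38; y = λ·(61 - 38) - 34 ≡ 9. → (38, 9)
3G = (38, 9).
Next 2H:
Repeated addition: build up to 2H.
2H: tangent at (12, 22): λ = (3·12² + 32)/(2·22) ≡ 19/44. 44⁻¹ ≡ 87 (mod 89), so λ ≡ 19·87 ≡ 51.
  x = λ² - 12 - 12 = 2601 - 24 ≡ 85; y = λ·(12 - 85) - 22 ≡ 82. → (85, 82)
2H = (85, 82).
Finally 3G + 2H:
(38, 9) + (85, 82). λ = (82 - 9)/(85 - 38) ≡ 73/47 mod 89. 47⁻¹ ≡ 36 (mod 89) since 47·36 = 1692 ≡ 1, so λ ≡ 47.
  x = λ² - 38 - 85 = 2209 - 123 ≡ 39; y = λ·(38 - 39) - 9 ≡ 33. → (39, 33)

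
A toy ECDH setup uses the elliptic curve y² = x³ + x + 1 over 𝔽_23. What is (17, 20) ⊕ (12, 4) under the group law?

(17, 20) + (12, 4). λ = (4 - 20)/(12 - 17) ≡ 7/18 mod 23. 18⁻¹ ≡ 9 (mod 23), so λ ≡ 17.
  x = λ² - 17 - 12 = 289 - 29 ≡ 7; y = λ·(17 - 7) - 20 ≡ 12. → (7, 12)

(7, 12)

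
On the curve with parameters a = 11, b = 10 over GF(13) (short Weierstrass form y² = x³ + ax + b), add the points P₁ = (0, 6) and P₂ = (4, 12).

(8, 8)

(0, 6) + (4, 12). λ = (12 - 6)/(4 - 0) ≡ 6/4 mod 13. 4⁻¹ ≡ 10 (mod 13), so λ ≡ 8.
  x = λ² - 0 - 4 = 64 - 4 ≡ 8; y = λ·(0 - 8) - 6 ≡ 8. → (8, 8)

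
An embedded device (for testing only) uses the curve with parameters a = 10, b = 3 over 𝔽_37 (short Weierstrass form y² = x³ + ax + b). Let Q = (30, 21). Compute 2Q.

(35, 7)

tangent at (30, 21): λ = (3·30² + 10)/(2·21) ≡ 9/5. 5⁻¹ ≡ 15 (mod 37) since 5·15 = 75 ≡ 1, so λ ≡ 9·15 ≡ 24.
  x = λ² - 30 - 30 = 576 - 60 ≡ 35; y = λ·(30 - 35) - 21 ≡ 7. → (35, 7)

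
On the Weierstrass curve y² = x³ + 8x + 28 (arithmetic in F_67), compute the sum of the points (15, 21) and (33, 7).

(56, 63)

(15, 21) + (33, 7). λ = (7 - 21)/(33 - 15) ≡ 53/18 mod 67. 18⁻¹ ≡ 41 (mod 67), so λ ≡ 29.
  x = λ² - 15 - 33 = 841 - 48 ≡ 56; y = λ·(15 - 56) - 21 ≡ 63. → (56, 63)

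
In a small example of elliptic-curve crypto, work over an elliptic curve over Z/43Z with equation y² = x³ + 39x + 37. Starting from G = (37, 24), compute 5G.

(37, 19)

Double-and-add on 5 = (101)₂. Start with G = (37, 24) for the leading 1-bit.
double: tangent at (37, 24): λ = (3·37² + 39)/(2·24) ≡ 18/5. 5⁻¹ ≡ 26 (mod 43) since 5·26 = 130 ≡ 1, so λ ≡ 18·26 ≡ 38.
  x = λ² - 37 - 37 = 1444 - 74 ≡ 37; y = λ·(37 - 37) - 24 ≡ 19. → (37, 19)
double: tangent at (37, 19): λ = (3·37² + 39)/(2·19) ≡ 18/38. 38⁻¹ ≡ 17 (mod 43), so λ ≡ 18·17 ≡ 5.
  x = λ² - 37 - 37 = 25 - 74 ≡ 37; y = λ·(37 - 37) - 19 ≡ 24. → (37, 24)
add G: tangent at (37, 24): λ = (3·37² + 39)/(2·24) ≡ 18/5. 5⁻¹ ≡ 26 (mod 43), so λ ≡ 18·26 ≡ 38.
  x = λ² - 37 - 37 = 1444 - 74 ≡ 37; y = λ·(37 - 37) - 24 ≡ 19. → (37, 19)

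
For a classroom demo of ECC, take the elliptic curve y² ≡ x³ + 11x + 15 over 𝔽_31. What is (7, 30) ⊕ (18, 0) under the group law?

(16, 3)

(7, 30) + (18, 0). λ = (0 - 30)/(18 - 7) ≡ 1/11 mod 31. 11⁻¹ ≡ 17 (mod 31), so λ ≡ 17.
  x = λ² - 7 - 18 = 289 - 25 ≡ 16; y = λ·(7 - 16) - 30 ≡ 3. → (16, 3)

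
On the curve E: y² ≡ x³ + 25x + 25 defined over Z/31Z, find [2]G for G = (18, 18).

tangent at (18, 18): λ = (3·18² + 25)/(2·18) ≡ 5/5. 5⁻¹ ≡ 25 (mod 31), so λ ≡ 5·25 ≡ 1.
  x = λ² - 18 - 18 = 1 - 36 ≡ 27; y = λ·(18 - 27) - 18 ≡ 4. → (27, 4)

(27, 4)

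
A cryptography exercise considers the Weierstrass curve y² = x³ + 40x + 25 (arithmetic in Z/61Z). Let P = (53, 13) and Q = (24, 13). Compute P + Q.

(53, 13) + (24, 13). λ = (13 - 13)/(24 - 53) ≡ 0/32 mod 61. 32⁻¹ ≡ 21 (mod 61), so λ ≡ 0.
  x = λ² - 53 - 24 = 0 - 77 ≡ 45; y = λ·(53 - 45) - 13 ≡ 48. → (45, 48)

(45, 48)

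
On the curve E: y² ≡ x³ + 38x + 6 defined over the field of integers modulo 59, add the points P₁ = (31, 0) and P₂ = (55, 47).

(47, 8)

(31, 0) + (55, 47). λ = (47 - 0)/(55 - 31) ≡ 47/24 mod 59. 24⁻¹ ≡ 32 (mod 59), so λ ≡ 29.
  x = λ² - 31 - 55 = 841 - 86 ≡ 47; y = λ·(31 - 47) - 0 ≡ 8. → (47, 8)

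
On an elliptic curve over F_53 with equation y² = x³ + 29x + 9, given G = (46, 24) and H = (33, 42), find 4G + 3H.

First 4G:
Repeated addition: build up to 4G.
2G: tangent at (46, 24): λ = (3·46² + 29)/(2·24) ≡ 17/48. 48⁻¹ ≡ 21 (mod 53), so λ ≡ 17·21 ≡ 39.
  x = λ² - 46 - 46 = 1521 - 92 ≡ 51; y = λ·(46 - 51) - 24 ≡ 46. → (51, 46)
3G: (51, 46) + (46, 24). λ = (24 - 46)/(46 - 51) ≡ 31/48 mod 53. 48⁻¹ ≡ 21 (mod 53), so λ ≡ 15.
  x = λ² - 51 - 46 = 225 - 97 ≡ 22; y = λ·(51 - 22) - 46 ≡ 18. → (22, 18)
4G: (22, 18) + (46, 24). λ = (24 - 18)/(46 - 22) ≡ 6/24 mod 53. 24⁻¹ ≡ 42 (mod 53) since 24·42 = 1008 ≡ 1, so λ ≡ 40.
  x = λ² - 22 - 46 = 1600 - 68 ≡ 48; y = λ·(22 - 48) - 18 ≡ 2. → (48, 2)
4G = (48, 2).
Next 3H:
Repeated addition: build up to 3H.
2H: tangent at (33, 42): λ = (3·33² + 29)/(2·42) ≡ 10/31. 31⁻¹ ≡ 12 (mod 53) since 31·12 = 372 ≡ 1, so λ ≡ 10·12 ≡ 14.
  x = λ² - 33 - 33 = 196 - 66 ≡ 24; y = λ·(33 - 24) - 42 ≡ 31. → (24, 31)
3H: (24, 31) + (33, 42). λ = (42 - 31)/(33 - 24) ≡ 11/9 mod 53. 9⁻¹ ≡ 6 (mod 53) since 9·6 = 54 ≡ 1, so λ ≡ 13.
  x = λ² - 24 - 33 = 169 - 57 ≡ 6; y = λ·(24 - 6) - 31 ≡ 44. → (6, 44)
3H = (6, 44).
Finally 4G + 3H:
(48, 2) + (6, 44). λ = (44 - 2)/(6 - 48) ≡ 42/11 mod 53. 11⁻¹ ≡ 29 (mod 53) since 11·29 = 319 ≡ 1, so λ ≡ 52.
  x = λ² - 48 - 6 = 2704 - 54 ≡ 0; y = λ·(48 - 0) - 2 ≡ 3. → (0, 3)

(0, 3)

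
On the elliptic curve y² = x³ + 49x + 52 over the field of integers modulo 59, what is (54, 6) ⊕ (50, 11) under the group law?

(34, 28)

(54, 6) + (50, 11). λ = (11 - 6)/(50 - 54) ≡ 5/55 mod 59. 55⁻¹ ≡ 44 (mod 59) since 55·44 = 2420 ≡ 1, so λ ≡ 43.
  x = λ² - 54 - 50 = 1849 - 104 ≡ 34; y = λ·(54 - 34) - 6 ≡ 28. → (34, 28)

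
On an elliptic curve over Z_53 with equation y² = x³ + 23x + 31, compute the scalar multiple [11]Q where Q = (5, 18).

Double-and-add on 11 = (1011)₂. Start with Q = (5, 18) for the leading 1-bit.
double: tangent at (5, 18): λ = (3·5² + 23)/(2·18) ≡ 45/36. 36⁻¹ ≡ 28 (mod 53) since 36·28 = 1008 ≡ 1, so λ ≡ 45·28 ≡ 41.
  x = λ² - 5 - 5 = 1681 - 10 ≡ 28; y = λ·(5 - 28) - 18 ≡ 46. → (28, 46)
double: tangent at (28, 46): λ = (3·28² + 23)/(2·46) ≡ 43/39. 39⁻¹ ≡ 34 (mod 53), so λ ≡ 43·34 ≡ 31.
  x = λ² - 28 - 28 = 961 - 56 ≡ 4; y = λ·(28 - 4) - 46 ≡ 9. → (4, 9)
add Q: (4, 9) + (5, 18). λ = (18 - 9)/(5 - 4) ≡ 9/1 mod 53. 1⁻¹ ≡ 1 (mod 53) since 1·1 = 1 ≡ 1, so λ ≡ 9.
  x = λ² - 4 - 5 = 81 - 9 ≡ 19; y = λ·(4 - 19) - 9 ≡ 15. → (19, 15)
double: tangent at (19, 15): λ = (3·19² + 23)/(2·15) ≡ 46/30. 30⁻¹ ≡ 23 (mod 53), so λ ≡ 46·23 ≡ 51.
  x = λ² - 19 - 19 = 2601 - 38 ≡ 19; y = λ·(19 - 19) - 15 ≡ 38. → (19, 38)
add Q: (19, 38) + (5, 18). λ = (18 - 38)/(5 - 19) ≡ 33/39 mod 53. 39⁻¹ ≡ 34 (mod 53), so λ ≡ 9.
  x = λ² - 19 - 5 = 81 - 24 ≡ 4; y = λ·(19 - 4) - 38 ≡ 44. → (4, 44)

(4, 44)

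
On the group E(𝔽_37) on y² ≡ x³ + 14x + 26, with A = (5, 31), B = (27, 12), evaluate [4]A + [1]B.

First 4A:
Double-and-add on 4 = (100)₂. Start with A = (5, 31) for the leading 1-bit.
double: tangent at (5, 31): λ = (3·5² + 14)/(2·31) ≡ 15/25. 25⁻¹ ≡ 3 (mod 37) since 25·3 = 75 ≡ 1, so λ ≡ 15·3 ≡ 8.
  x = λ² - 5 - 5 = 64 - 10 ≡ 17; y = λ·(5 - 17) - 31 ≡ 21. → (17, 21)
double: tangent at (17, 21): λ = (3·17² + 14)/(2·21) ≡ 30/5. 5⁻¹ ≡ 15 (mod 37), so λ ≡ 30·15 ≡ 6.
  x = λ² - 17 - 17 = 36 - 34 ≡ 2; y = λ·(17 - 2) - 21 ≡ 32. → (2, 32)
4A = (2, 32).
Finally 4A + B:
(2, 32) + (27, 12). λ = (12 - 32)/(27 - 2) ≡ 17/25 mod 37. 25⁻¹ ≡ 3 (mod 37) since 25·3 = 75 ≡ 1, so λ ≡ 14.
  x = λ² - 2 - 27 = 196 - 29 ≡ 19; y = λ·(2 - 19) - 32 ≡ 26. → (19, 26)

(19, 26)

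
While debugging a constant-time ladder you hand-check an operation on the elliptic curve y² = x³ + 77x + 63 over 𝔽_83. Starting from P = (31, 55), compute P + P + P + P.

Repeated addition: build up to 4P.
2P: tangent at (31, 55): λ = (3·31² + 77)/(2·55) ≡ 55/27. 27⁻¹ ≡ 40 (mod 83), so λ ≡ 55·40 ≡ 42.
  x = λ² - 31 - 31 = 1764 - 62 ≡ 42; y = λ·(31 - 42) - 55 ≡ 64. → (42, 64)
3P: (42, 64) + (31, 55). λ = (55 - 64)/(31 - 42) ≡ 74/72 mod 83. 72⁻¹ ≡ 15 (mod 83) since 72·15 = 1080 ≡ 1, so λ ≡ 31.
  x = λ² - 42 - 31 = 961 - 73 ≡ 58; y = λ·(42 - 58) - 64 ≡ 21. → (58, 21)
4P: (58, 21) + (31, 55). λ = (55 - 21)/(31 - 58) ≡ 34/56 mod 83. 56⁻¹ ≡ 43 (mod 83) since 56·43 = 2408 ≡ 1, so λ ≡ 51.
  x = λ² - 58 - 31 = 2601 - 89 ≡ 22; y = λ·(58 - 22) - 21 ≡ 72. → (22, 72)

(22, 72)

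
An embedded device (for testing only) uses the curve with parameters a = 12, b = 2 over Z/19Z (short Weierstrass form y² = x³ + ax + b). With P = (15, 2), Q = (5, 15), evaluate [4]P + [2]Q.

First 4P:
Double-and-add on 4 = (100)₂. Start with P = (15, 2) for the leading 1-bit.
double: tangent at (15, 2): λ = (3·15² + 12)/(2·2) ≡ 3/4. 4⁻¹ ≡ 5 (mod 19) since 4·5 = 20 ≡ 1, so λ ≡ 3·5 ≡ 15.
  x = λ² - 15 - 15 = 225 - 30 ≡ 5; y = λ·(15 - 5) - 2 ≡ 15. → (5, 15)
double: tangent at (5, 15): λ = (3·5² + 12)/(2·15) ≡ 11/11. 11⁻¹ ≡ 7 (mod 19), so λ ≡ 11·7 ≡ 1.
  x = λ² - 5 - 5 = 1 - 10 ≡ 10; y = λ·(5 - 10) - 15 ≡ 18. → (10, 18)
4P = (10, 18).
Next 2Q:
Repeated addition: build up to 2Q.
2Q: tangent at (5, 15): λ = (3·5² + 12)/(2·15) ≡ 11/11. 11⁻¹ ≡ 7 (mod 19), so λ ≡ 11·7 ≡ 1.
  x = λ² - 5 - 5 = 1 - 10 ≡ 10; y = λ·(5 - 10) - 15 ≡ 18. → (10, 18)
2Q = (10, 18).
Finally 4P + 2Q:
tangent at (10, 18): λ = (3·10² + 12)/(2·18) ≡ 8/17. 17⁻¹ ≡ 9 (mod 19) since 17·9 = 153 ≡ 1, so λ ≡ 8·9 ≡ 15.
  x = λ² - 10 - 10 = 225 - 20 ≡ 15; y = λ·(10 - 15) - 18 ≡ 2. → (15, 2)

(15, 2)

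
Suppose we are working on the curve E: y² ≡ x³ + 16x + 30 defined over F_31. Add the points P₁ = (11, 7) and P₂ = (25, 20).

(15, 7)

(11, 7) + (25, 20). λ = (20 - 7)/(25 - 11) ≡ 13/14 mod 31. 14⁻¹ ≡ 20 (mod 31), so λ ≡ 12.
  x = λ² - 11 - 25 = 144 - 36 ≡ 15; y = λ·(11 - 15) - 7 ≡ 7. → (15, 7)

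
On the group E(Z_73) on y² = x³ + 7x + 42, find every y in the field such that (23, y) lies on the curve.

none

x³ + 7x + 42 = 12370 ≡ 33 (mod 73).
33 is a non-residue mod 73; no y exists.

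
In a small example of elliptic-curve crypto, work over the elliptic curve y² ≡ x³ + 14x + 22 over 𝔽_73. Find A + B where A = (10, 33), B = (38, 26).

(10, 33) + (38, 26). λ = (26 - 33)/(38 - 10) ≡ 66/28 mod 73. 28⁻¹ ≡ 60 (mod 73), so λ ≡ 18.
  x = λ² - 10 - 38 = 324 - 48 ≡ 57; y = λ·(10 - 57) - 33 ≡ 70. → (57, 70)

(57, 70)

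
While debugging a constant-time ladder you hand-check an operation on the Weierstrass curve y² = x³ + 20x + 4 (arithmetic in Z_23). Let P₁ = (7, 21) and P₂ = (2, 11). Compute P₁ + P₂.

(18, 3)

(7, 21) + (2, 11). λ = (11 - 21)/(2 - 7) ≡ 13/18 mod 23. 18⁻¹ ≡ 9 (mod 23), so λ ≡ 2.
  x = λ² - 7 - 2 = 4 - 9 ≡ 18; y = λ·(7 - 18) - 21 ≡ 3. → (18, 3)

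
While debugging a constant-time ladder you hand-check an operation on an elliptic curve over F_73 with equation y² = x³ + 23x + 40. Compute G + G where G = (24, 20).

tangent at (24, 20): λ = (3·24² + 23)/(2·20) ≡ 72/40. 40⁻¹ ≡ 42 (mod 73), so λ ≡ 72·42 ≡ 31.
  x = λ² - 24 - 24 = 961 - 48 ≡ 37; y = λ·(24 - 37) - 20 ≡ 15. → (37, 15)

(37, 15)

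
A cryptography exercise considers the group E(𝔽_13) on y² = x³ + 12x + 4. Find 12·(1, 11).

(8, 12)

Write P = (1, 11).
Double-and-add on 12 = (1100)₂. Start with P = (1, 11) for the leading 1-bit.
double: tangent at (1, 11): λ = (3·1² + 12)/(2·11) ≡ 2/9. 9⁻¹ ≡ 3 (mod 13), so λ ≡ 2·3 ≡ 6.
  x = λ² - 1 - 1 = 36 - 2 ≡ 8; y = λ·(1 - 8) - 11 ≡ 12. → (8, 12)
add P: (8, 12) + (1, 11). λ = (11 - 12)/(1 - 8) ≡ 12/6 mod 13. 6⁻¹ ≡ 11 (mod 13), so λ ≡ 2.
  x = λ² - 8 - 1 = 4 - 9 ≡ 8; y = λ·(8 - 8) - 12 ≡ 1. → (8, 1)
double: tangent at (8, 1): λ = (3·8² + 12)/(2·1) ≡ 9/2. 2⁻¹ ≡ 7 (mod 13), so λ ≡ 9·7 ≡ 11.
  x = λ² - 8 - 8 = 121 - 16 ≡ 1; y = λ·(8 - 1) - 1 ≡ 11. → (1, 11)
double: tangent at (1, 11): λ = (3·1² + 12)/(2·11) ≡ 2/9. 9⁻¹ ≡ 3 (mod 13) since 9·3 = 27 ≡ 1, so λ ≡ 2·3 ≡ 6.
  x = λ² - 1 - 1 = 36 - 2 ≡ 8; y = λ·(1 - 8) - 11 ≡ 12. → (8, 12)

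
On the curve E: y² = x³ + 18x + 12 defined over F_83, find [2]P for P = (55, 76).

(38, 46)

tangent at (55, 76): λ = (3·55² + 18)/(2·76) ≡ 46/69. 69⁻¹ ≡ 77 (mod 83), so λ ≡ 46·77 ≡ 56.
  x = λ² - 55 - 55 = 3136 - 110 ≡ 38; y = λ·(55 - 38) - 76 ≡ 46. → (38, 46)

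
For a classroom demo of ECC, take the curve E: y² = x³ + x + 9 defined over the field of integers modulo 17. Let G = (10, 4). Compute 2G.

tangent at (10, 4): λ = (3·10² + 1)/(2·4) ≡ 12/8. 8⁻¹ ≡ 15 (mod 17) since 8·15 = 120 ≡ 1, so λ ≡ 12·15 ≡ 10.
  x = λ² - 10 - 10 = 100 - 20 ≡ 12; y = λ·(10 - 12) - 4 ≡ 10. → (12, 10)

(12, 10)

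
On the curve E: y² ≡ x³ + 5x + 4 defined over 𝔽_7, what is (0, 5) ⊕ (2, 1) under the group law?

(2, 6)

(0, 5) + (2, 1). λ = (1 - 5)/(2 - 0) ≡ 3/2 mod 7. 2⁻¹ ≡ 4 (mod 7) since 2·4 = 8 ≡ 1, so λ ≡ 5.
  x = λ² - 0 - 2 = 25 - 2 ≡ 2; y = λ·(0 - 2) - 5 ≡ 6. → (2, 6)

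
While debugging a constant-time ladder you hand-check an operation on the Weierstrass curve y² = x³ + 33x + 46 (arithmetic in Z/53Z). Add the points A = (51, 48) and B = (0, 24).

(40, 32)

(51, 48) + (0, 24). λ = (24 - 48)/(0 - 51) ≡ 29/2 mod 53. 2⁻¹ ≡ 27 (mod 53) since 2·27 = 54 ≡ 1, so λ ≡ 41.
  x = λ² - 51 - 0 = 1681 - 51 ≡ 40; y = λ·(51 - 40) - 48 ≡ 32. → (40, 32)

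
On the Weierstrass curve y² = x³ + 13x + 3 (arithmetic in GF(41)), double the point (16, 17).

tangent at (16, 17): λ = (3·16² + 13)/(2·17) ≡ 2/34. 34⁻¹ ≡ 35 (mod 41) since 34·35 = 1190 ≡ 1, so λ ≡ 2·35 ≡ 29.
  x = λ² - 16 - 16 = 841 - 32 ≡ 30; y = λ·(16 - 30) - 17 ≡ 28. → (30, 28)

(30, 28)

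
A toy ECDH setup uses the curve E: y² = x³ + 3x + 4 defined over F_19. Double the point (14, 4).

tangent at (14, 4): λ = (3·14² + 3)/(2·4) ≡ 2/8. 8⁻¹ ≡ 12 (mod 19), so λ ≡ 2·12 ≡ 5.
  x = λ² - 14 - 14 = 25 - 28 ≡ 16; y = λ·(14 - 16) - 4 ≡ 5. → (16, 5)

(16, 5)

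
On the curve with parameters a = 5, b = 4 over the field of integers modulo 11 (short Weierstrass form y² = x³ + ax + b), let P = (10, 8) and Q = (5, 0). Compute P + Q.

(10, 8) + (5, 0). λ = (0 - 8)/(5 - 10) ≡ 3/6 mod 11. 6⁻¹ ≡ 2 (mod 11) since 6·2 = 12 ≡ 1, so λ ≡ 6.
  x = λ² - 10 - 5 = 36 - 15 ≡ 10; y = λ·(10 - 10) - 8 ≡ 3. → (10, 3)

(10, 3)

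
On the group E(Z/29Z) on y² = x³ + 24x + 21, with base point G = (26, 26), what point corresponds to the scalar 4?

(9, 3)

Repeated addition: build up to 4G.
2G: tangent at (26, 26): λ = (3·26² + 24)/(2·26) ≡ 22/23. 23⁻¹ ≡ 24 (mod 29), so λ ≡ 22·24 ≡ 6.
  x = λ² - 26 - 26 = 36 - 52 ≡ 13; y = λ·(26 - 13) - 26 ≡ 23. → (13, 23)
3G: (13, 23) + (26, 26). λ = (26 - 23)/(26 - 13) ≡ 3/13 mod 29. 13⁻¹ ≡ 9 (mod 29) since 13·9 = 117 ≡ 1, so λ ≡ 27.
  x = λ² - 13 - 26 = 729 - 39 ≡ 23; y = λ·(13 - 23) - 23 ≡ 26. → (23, 26)
4G: (23, 26) + (26, 26). λ = (26 - 26)/(26 - 23) ≡ 0/3 mod 29. 3⁻¹ ≡ 10 (mod 29) since 3·10 = 30 ≡ 1, so λ ≡ 0.
  x = λ² - 23 - 26 = 0 - 49 ≡ 9; y = λ·(23 - 9) - 26 ≡ 3. → (9, 3)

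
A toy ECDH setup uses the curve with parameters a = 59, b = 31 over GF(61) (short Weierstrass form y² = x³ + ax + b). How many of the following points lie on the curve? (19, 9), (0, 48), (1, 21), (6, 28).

2

(19, 9): 9² ≡ 20, rhs ≡ 20 → on.
(0, 48): 48² ≡ 47, rhs ≡ 31 → off.
(1, 21): 21² ≡ 14, rhs ≡ 30 → off.
(6, 28): 28² ≡ 52, rhs ≡ 52 → on.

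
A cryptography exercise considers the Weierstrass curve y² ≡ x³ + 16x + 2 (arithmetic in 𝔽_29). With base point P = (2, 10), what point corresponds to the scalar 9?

(23, 3)

Double-and-add on 9 = (1001)₂. Start with P = (2, 10) for the leading 1-bit.
double: tangent at (2, 10): λ = (3·2² + 16)/(2·10) ≡ 28/20. 20⁻¹ ≡ 16 (mod 29) since 20·16 = 320 ≡ 1, so λ ≡ 28·16 ≡ 13.
  x = λ² - 2 - 2 = 169 - 4 ≡ 20; y = λ·(2 - 20) - 10 ≡ 17. → (20, 17)
double: tangent at (20, 17): λ = (3·20² + 16)/(2·17) ≡ 27/5. 5⁻¹ ≡ 6 (mod 29), so λ ≡ 27·6 ≡ 17.
  x = λ² - 20 - 20 = 289 - 40 ≡ 17; y = λ·(20 - 17) - 17 ≡ 5. → (17, 5)
double: tangent at (17, 5): λ = (3·17² + 16)/(2·5) ≡ 13/10. 10⁻¹ ≡ 3 (mod 29), so λ ≡ 13·3 ≡ 10.
  x = λ² - 17 - 17 = 100 - 34 ≡ 8; y = λ·(17 - 8) - 5 ≡ 27. → (8, 27)
add P: (8, 27) + (2, 10). λ = (10 - 27)/(2 - 8) ≡ 12/23 mod 29. 23⁻¹ ≡ 24 (mod 29), so λ ≡ 27.
  x = λ² - 8 - 2 = 729 - 10 ≡ 23; y = λ·(8 - 23) - 27 ≡ 3. → (23, 3)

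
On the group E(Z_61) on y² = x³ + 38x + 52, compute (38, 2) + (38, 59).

The two points share x = 38 and their y-coordinates satisfy 2 + 59 ≡ 0 (mod 61), so they are inverses. Their sum is the point at infinity.

O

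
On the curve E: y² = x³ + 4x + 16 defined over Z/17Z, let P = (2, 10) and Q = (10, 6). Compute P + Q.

(1, 15)

(2, 10) + (10, 6). λ = (6 - 10)/(10 - 2) ≡ 13/8 mod 17. 8⁻¹ ≡ 15 (mod 17) since 8·15 = 120 ≡ 1, so λ ≡ 8.
  x = λ² - 2 - 10 = 64 - 12 ≡ 1; y = λ·(2 - 1) - 10 ≡ 15. → (1, 15)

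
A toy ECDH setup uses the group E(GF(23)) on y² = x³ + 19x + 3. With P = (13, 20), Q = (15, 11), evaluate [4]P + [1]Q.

(18, 6)

First 4P:
Repeated addition: build up to 4P.
2P: tangent at (13, 20): λ = (3·13² + 19)/(2·20) ≡ 20/17. 17⁻¹ ≡ 19 (mod 23) since 17·19 = 323 ≡ 1, so λ ≡ 20·19 ≡ 12.
  x = λ² - 13 - 13 = 144 - 26 ≡ 3; y = λ·(13 - 3) - 20 ≡ 8. → (3, 8)
3P: (3, 8) + (13, 20). λ = (20 - 8)/(13 - 3) ≡ 12/10 mod 23. 10⁻¹ ≡ 7 (mod 23) since 10·7 = 70 ≡ 1, so λ ≡ 15.
  x = λ² - 3 - 13 = 225 - 16 ≡ 2; y = λ·(3 - 2) - 8 ≡ 7. → (2, 7)
4P: (2, 7) + (13, 20). λ = (20 - 7)/(13 - 2) ≡ 13/11 mod 23. 11⁻¹ ≡ 21 (mod 23), so λ ≡ 20.
  x = λ² - 2 - 13 = 400 - 15 ≡ 17; y = λ·(2 - 17) - 7 ≡ 15. → (17, 15)
4P = (17, 15).
Finally 4P + Q:
(17, 15) + (15, 11). λ = (11 - 15)/(15 - 17) ≡ 19/21 mod 23. 21⁻¹ ≡ 11 (mod 23) since 21·11 = 231 ≡ 1, so λ ≡ 2.
  x = λ² - 17 - 15 = 4 - 32 ≡ 18; y = λ·(17 - 18) - 15 ≡ 6. → (18, 6)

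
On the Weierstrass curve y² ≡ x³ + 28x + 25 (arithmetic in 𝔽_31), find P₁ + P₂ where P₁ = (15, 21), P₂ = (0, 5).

(15, 21) + (0, 5). λ = (5 - 21)/(0 - 15) ≡ 15/16 mod 31. 16⁻¹ ≡ 2 (mod 31), so λ ≡ 30.
  x = λ² - 15 - 0 = 900 - 15 ≡ 17; y = λ·(15 - 17) - 21 ≡ 12. → (17, 12)

(17, 12)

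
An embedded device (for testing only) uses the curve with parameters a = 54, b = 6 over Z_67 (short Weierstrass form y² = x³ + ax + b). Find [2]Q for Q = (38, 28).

tangent at (38, 28): λ = (3·38² + 54)/(2·28) ≡ 31/56. 56⁻¹ ≡ 6 (mod 67) since 56·6 = 336 ≡ 1, so λ ≡ 31·6 ≡ 52.
  x = λ² - 38 - 38 = 2704 - 76 ≡ 15; y = λ·(38 - 15) - 28 ≡ 29. → (15, 29)

(15, 29)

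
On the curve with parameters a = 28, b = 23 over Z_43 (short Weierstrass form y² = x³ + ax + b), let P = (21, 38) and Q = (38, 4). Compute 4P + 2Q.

(16, 40)

First 4P:
Double-and-add on 4 = (100)₂. Start with P = (21, 38) for the leading 1-bit.
double: tangent at (21, 38): λ = (3·21² + 28)/(2·38) ≡ 18/33. 33⁻¹ ≡ 30 (mod 43) since 33·30 = 990 ≡ 1, so λ ≡ 18·30 ≡ 24.
  x = λ² - 21 - 21 = 576 - 42 ≡ 18; y = λ·(21 - 18) - 38 ≡ 34. → (18, 34)
double: tangent at (18, 34): λ = (3·18² + 28)/(2·34) ≡ 11/25. 25⁻¹ ≡ 31 (mod 43) since 25·31 = 775 ≡ 1, so λ ≡ 11·31 ≡ 40.
  x = λ² - 18 - 18 = 1600 - 36 ≡ 16; y = λ·(18 - 16) - 34 ≡ 3. → (16, 3)
4P = (16, 3).
Next 2Q:
Repeated addition: build up to 2Q.
2Q: tangent at (38, 4): λ = (3·38² + 28)/(2·4) ≡ 17/8. 8⁻¹ ≡ 27 (mod 43), so λ ≡ 17·27 ≡ 29.
  x = λ² - 38 - 38 = 841 - 76 ≡ 34; y = λ·(38 - 34) - 4 ≡ 26. → (34, 26)
2Q = (34, 26).
Finally 4P + 2Q:
(16, 3) + (34, 26). λ = (26 - 3)/(34 - 16) ≡ 23/18 mod 43. 18⁻¹ ≡ 12 (mod 43) since 18·12 = 216 ≡ 1, so λ ≡ 18.
  x = λ² - 16 - 34 = 324 - 50 ≡ 16; y = λ·(16 - 16) - 3 ≡ 40. → (16, 40)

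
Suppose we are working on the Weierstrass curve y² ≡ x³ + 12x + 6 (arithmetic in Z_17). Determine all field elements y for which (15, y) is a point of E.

5, 12

x³ + 12x + 6 = 3561 ≡ 8 (mod 17).
Square roots of 8 mod 17: 5 and 12 (since 5² = 25 ≡ 8).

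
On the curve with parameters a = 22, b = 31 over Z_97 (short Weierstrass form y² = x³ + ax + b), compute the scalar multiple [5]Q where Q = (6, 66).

Repeated addition: build up to 5Q.
2Q: tangent at (6, 66): λ = (3·6² + 22)/(2·66) ≡ 33/35. 35⁻¹ ≡ 61 (mod 97) since 35·61 = 2135 ≡ 1, so λ ≡ 33·61 ≡ 73.
  x = λ² - 6 - 6 = 5329 - 12 ≡ 79; y = λ·(6 - 79) - 66 ≡ 37. → (79, 37)
3Q: (79, 37) + (6, 66). λ = (66 - 37)/(6 - 79) ≡ 29/24 mod 97. 24⁻¹ ≡ 93 (mod 97) since 24·93 = 2232 ≡ 1, so λ ≡ 78.
  x = λ² - 79 - 6 = 6084 - 85 ≡ 82; y = λ·(79 - 82) - 37 ≡ 20. → (82, 20)
4Q: (82, 20) + (6, 66). λ = (66 - 20)/(6 - 82) ≡ 46/21 mod 97. 21⁻¹ ≡ 37 (mod 97), so λ ≡ 53.
  x = λ² - 82 - 6 = 2809 - 88 ≡ 5; y = λ·(82 - 5) - 20 ≡ 84. → (5, 84)
5Q: (5, 84) + (6, 66). λ = (66 - 84)/(6 - 5) ≡ 79/1 mod 97. 1⁻¹ ≡ 1 (mod 97), so λ ≡ 79.
  x = λ² - 5 - 6 = 6241 - 11 ≡ 22; y = λ·(5 - 22) - 84 ≡ 28. → (22, 28)

(22, 28)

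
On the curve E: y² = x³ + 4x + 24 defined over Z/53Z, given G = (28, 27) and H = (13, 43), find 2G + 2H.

First 2G:
Repeated addition: build up to 2G.
2G: tangent at (28, 27): λ = (3·28² + 4)/(2·27) ≡ 24/1. 1⁻¹ ≡ 1 (mod 53) since 1·1 = 1 ≡ 1, so λ ≡ 24·1 ≡ 24.
  x = λ² - 28 - 28 = 576 - 56 ≡ 43; y = λ·(28 - 43) - 27 ≡ 37. → (43, 37)
2G = (43, 37).
Next 2H:
Repeated addition: build up to 2H.
2H: tangent at (13, 43): λ = (3·13² + 4)/(2·43) ≡ 34/33. 33⁻¹ ≡ 45 (mod 53) since 33·45 = 1485 ≡ 1, so λ ≡ 34·45 ≡ 46.
  x = λ² - 13 - 13 = 2116 - 26 ≡ 23; y = λ·(13 - 23) - 43 ≡ 27. → (23, 27)
2H = (23, 27).
Finally 2G + 2H:
(43, 37) + (23, 27). λ = (27 - 37)/(23 - 43) ≡ 43/33 mod 53. 33⁻¹ ≡ 45 (mod 53), so λ ≡ 27.
  x = λ² - 43 - 23 = 729 - 66 ≡ 27; y = λ·(43 - 27) - 37 ≡ 24. → (27, 24)

(27, 24)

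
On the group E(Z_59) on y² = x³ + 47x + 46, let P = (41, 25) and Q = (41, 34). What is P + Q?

O

The two points share x = 41 and their y-coordinates satisfy 25 + 34 ≡ 0 (mod 59), so they are inverses. Their sum is O.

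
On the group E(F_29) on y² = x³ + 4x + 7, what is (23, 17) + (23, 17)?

tangent at (23, 17): λ = (3·23² + 4)/(2·17) ≡ 25/5. 5⁻¹ ≡ 6 (mod 29) since 5·6 = 30 ≡ 1, so λ ≡ 25·6 ≡ 5.
  x = λ² - 23 - 23 = 25 - 46 ≡ 8; y = λ·(23 - 8) - 17 ≡ 0. → (8, 0)

(8, 0)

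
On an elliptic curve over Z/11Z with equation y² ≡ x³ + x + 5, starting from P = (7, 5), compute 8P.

Double-and-add on 8 = (1000)₂. Start with P = (7, 5) for the leading 1-bit.
double: tangent at (7, 5): λ = (3·7² + 1)/(2·5) ≡ 5/10. 10⁻¹ ≡ 10 (mod 11), so λ ≡ 5·10 ≡ 6.
  x = λ² - 7 - 7 = 36 - 14 ≡ 0; y = λ·(7 - 0) - 5 ≡ 4. → (0, 4)
double: tangent at (0, 4): λ = (3·0² + 1)/(2·4) ≡ 1/8. 8⁻¹ ≡ 7 (mod 11), so λ ≡ 1·7 ≡ 7.
  x = λ² - 0 - 0 = 49 - 0 ≡ 5; y = λ·(0 - 5) - 4 ≡ 5. → (5, 5)
double: tangent at (5, 5): λ = (3·5² + 1)/(2·5) ≡ 10/10. 10⁻¹ ≡ 10 (mod 11) since 10·10 = 100 ≡ 1, so λ ≡ 10·10 ≡ 1.
  x = λ² - 5 - 5 = 1 - 10 ≡ 2; y = λ·(5 - 2) - 5 ≡ 9. → (2, 9)

(2, 9)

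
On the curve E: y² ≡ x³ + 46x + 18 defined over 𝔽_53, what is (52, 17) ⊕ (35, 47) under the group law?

(30, 19)

(52, 17) + (35, 47). λ = (47 - 17)/(35 - 52) ≡ 30/36 mod 53. 36⁻¹ ≡ 28 (mod 53) since 36·28 = 1008 ≡ 1, so λ ≡ 45.
  x = λ² - 52 - 35 = 2025 - 87 ≡ 30; y = λ·(52 - 30) - 17 ≡ 19. → (30, 19)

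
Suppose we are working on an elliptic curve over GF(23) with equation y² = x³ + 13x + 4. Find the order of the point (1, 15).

2P: tangent at (1, 15): λ = (3·1² + 13)/(2·15) ≡ 16/7. 7⁻¹ ≡ 10 (mod 23), so λ ≡ 16·10 ≡ 22.
  x = λ² - 1 - 1 = 484 - 2 ≡ 22; y = λ·(1 - 22) - 15 ≡ 6. → (22, 6)
3P: (22, 6) + (1, 15). λ = (15 - 6)/(1 - 22) ≡ 9/2 mod 23. 2⁻¹ ≡ 12 (mod 23), so λ ≡ 16.
  x = λ² - 22 - 1 = 256 - 23 ≡ 3; y = λ·(22 - 3) - 6 ≡ 22. → (3, 22)
4P: (3, 22) + (1, 15). λ = (15 - 22)/(1 - 3) ≡ 16/21 mod 23. 21⁻¹ ≡ 11 (mod 23) since 21·11 = 231 ≡ 1, so λ ≡ 15.
  x = λ² - 3 - 1 = 225 - 4 ≡ 14; y = λ·(3 - 14) - 22 ≡ 20. → (14, 20)
5P: (14, 20) + (1, 15). λ = (15 - 20)/(1 - 14) ≡ 18/10 mod 23. 10⁻¹ ≡ 7 (mod 23) since 10·7 = 70 ≡ 1, so λ ≡ 11.
  x = λ² - 14 - 1 = 121 - 15 ≡ 14; y = λ·(14 - 14) - 20 ≡ 3. → (14, 3)
6P: (14, 3) + (1, 15). λ = (15 - 3)/(1 - 14) ≡ 12/10 mod 23. 10⁻¹ ≡ 7 (mod 23) since 10·7 = 70 ≡ 1, so λ ≡ 15.
  x = λ² - 14 - 1 = 225 - 15 ≡ 3; y = λ·(14 - 3) - 3 ≡ 1. → (3, 1)
7P: (3, 1) + (1, 15). λ = (15 - 1)/(1 - 3) ≡ 14/21 mod 23. 21⁻¹ ≡ 11 (mod 23), so λ ≡ 16.
  x = λ² - 3 - 1 = 256 - 4 ≡ 22; y = λ·(3 - 22) - 1 ≡ 17. → (22, 17)
8P: (22, 17) + (1, 15). λ = (15 - 17)/(1 - 22) ≡ 21/2 mod 23. 2⁻¹ ≡ 12 (mod 23), so λ ≡ 22.
  x = λ² - 22 - 1 = 484 - 23 ≡ 1; y = λ·(22 - 1) - 17 ≡ 8. → (1, 8)
9P: (1, 8) + (1, 15): same x and y₁ ≡ -y₂, so the sum is ∞.
9P = ∞, so the order is 9.

9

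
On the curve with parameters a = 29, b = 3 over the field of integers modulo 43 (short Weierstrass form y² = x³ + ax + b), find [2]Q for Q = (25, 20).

(9, 2)

tangent at (25, 20): λ = (3·25² + 29)/(2·20) ≡ 12/40. 40⁻¹ ≡ 14 (mod 43) since 40·14 = 560 ≡ 1, so λ ≡ 12·14 ≡ 39.
  x = λ² - 25 - 25 = 1521 - 50 ≡ 9; y = λ·(25 - 9) - 20 ≡ 2. → (9, 2)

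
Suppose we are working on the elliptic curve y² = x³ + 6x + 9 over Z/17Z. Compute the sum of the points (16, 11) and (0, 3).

(14, 7)

(16, 11) + (0, 3). λ = (3 - 11)/(0 - 16) ≡ 9/1 mod 17. 1⁻¹ ≡ 1 (mod 17), so λ ≡ 9.
  x = λ² - 16 - 0 = 81 - 16 ≡ 14; y = λ·(16 - 14) - 11 ≡ 7. → (14, 7)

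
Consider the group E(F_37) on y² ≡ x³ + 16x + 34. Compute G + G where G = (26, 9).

tangent at (26, 9): λ = (3·26² + 16)/(2·9) ≡ 9/18. 18⁻¹ ≡ 35 (mod 37) since 18·35 = 630 ≡ 1, so λ ≡ 9·35 ≡ 19.
  x = λ² - 26 - 26 = 361 - 52 ≡ 13; y = λ·(26 - 13) - 9 ≡ 16. → (13, 16)

(13, 16)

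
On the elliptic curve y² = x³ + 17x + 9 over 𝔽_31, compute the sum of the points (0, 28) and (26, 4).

(2, 12)

(0, 28) + (26, 4). λ = (4 - 28)/(26 - 0) ≡ 7/26 mod 31. 26⁻¹ ≡ 6 (mod 31), so λ ≡ 11.
  x = λ² - 0 - 26 = 121 - 26 ≡ 2; y = λ·(0 - 2) - 28 ≡ 12. → (2, 12)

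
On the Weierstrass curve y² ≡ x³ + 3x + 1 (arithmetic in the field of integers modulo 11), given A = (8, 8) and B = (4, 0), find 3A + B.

(0, 1)

First 3A:
Repeated addition: build up to 3A.
2A: tangent at (8, 8): λ = (3·8² + 3)/(2·8) ≡ 8/5. 5⁻¹ ≡ 9 (mod 11), so λ ≡ 8·9 ≡ 6.
  x = λ² - 8 - 8 = 36 - 16 ≡ 9; y = λ·(8 - 9) - 8 ≡ 8. → (9, 8)
3A: (9, 8) + (8, 8). λ = (8 - 8)/(8 - 9) ≡ 0/10 mod 11. 10⁻¹ ≡ 10 (mod 11) since 10·10 = 100 ≡ 1, so λ ≡ 0.
  x = λ² - 9 - 8 = 0 - 17 ≡ 5; y = λ·(9 - 5) - 8 ≡ 3. → (5, 3)
3A = (5, 3).
Finally 3A + B:
(5, 3) + (4, 0). λ = (0 - 3)/(4 - 5) ≡ 8/10 mod 11. 10⁻¹ ≡ 10 (mod 11), so λ ≡ 3.
  x = λ² - 5 - 4 = 9 - 9 ≡ 0; y = λ·(5 - 0) - 3 ≡ 1. → (0, 1)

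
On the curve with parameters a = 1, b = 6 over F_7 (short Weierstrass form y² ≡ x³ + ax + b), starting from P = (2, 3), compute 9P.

(4, 5)

Double-and-add on 9 = (1001)₂. Start with P = (2, 3) for the leading 1-bit.
double: tangent at (2, 3): λ = (3·2² + 1)/(2·3) ≡ 6/6. 6⁻¹ ≡ 6 (mod 7), so λ ≡ 6·6 ≡ 1.
  x = λ² - 2 - 2 = 1 - 4 ≡ 4; y = λ·(2 - 4) - 3 ≡ 2. → (4, 2)
double: tangent at (4, 2): λ = (3·4² + 1)/(2·2) ≡ 0/4. 4⁻¹ ≡ 2 (mod 7) since 4·2 = 8 ≡ 1, so λ ≡ 0·2 ≡ 0.
  x = λ² - 4 - 4 = 0 - 8 ≡ 6; y = λ·(4 - 6) - 2 ≡ 5. → (6, 5)
double: tangent at (6, 5): λ = (3·6² + 1)/(2·5) ≡ 4/3. 3⁻¹ ≡ 5 (mod 7), so λ ≡ 4·5 ≡ 6.
  x = λ² - 6 - 6 = 36 - 12 ≡ 3; y = λ·(6 - 3) - 5 ≡ 6. → (3, 6)
add P: (3, 6) + (2, 3). λ = (3 - 6)/(2 - 3) ≡ 4/6 mod 7. 6⁻¹ ≡ 6 (mod 7) since 6·6 = 36 ≡ 1, so λ ≡ 3.
  x = λ² - 3 - 2 = 9 - 5 ≡ 4; y = λ·(3 - 4) - 6 ≡ 5. → (4, 5)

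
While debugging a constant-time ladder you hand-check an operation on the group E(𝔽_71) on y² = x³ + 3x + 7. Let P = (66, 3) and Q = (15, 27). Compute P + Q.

(66, 3) + (15, 27). λ = (27 - 3)/(15 - 66) ≡ 24/20 mod 71. 20⁻¹ ≡ 32 (mod 71), so λ ≡ 58.
  x = λ² - 66 - 15 = 3364 - 81 ≡ 17; y = λ·(66 - 17) - 3 ≡ 70. → (17, 70)

(17, 70)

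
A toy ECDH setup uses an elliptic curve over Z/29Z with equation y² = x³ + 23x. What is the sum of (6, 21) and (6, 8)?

The two points share x = 6 and their y-coordinates satisfy 21 + 8 ≡ 0 (mod 29), so they are inverses. Their sum is ∞.

O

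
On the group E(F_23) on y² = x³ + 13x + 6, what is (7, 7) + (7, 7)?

tangent at (7, 7): λ = (3·7² + 13)/(2·7) ≡ 22/14. 14⁻¹ ≡ 5 (mod 23), so λ ≡ 22·5 ≡ 18.
  x = λ² - 7 - 7 = 324 - 14 ≡ 11; y = λ·(7 - 11) - 7 ≡ 13. → (11, 13)

(11, 13)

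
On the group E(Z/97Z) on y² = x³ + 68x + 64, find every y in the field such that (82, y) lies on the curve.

x³ + 68x + 64 = 557008 ≡ 34 (mod 97).
34 is a non-residue mod 97; no y exists.

none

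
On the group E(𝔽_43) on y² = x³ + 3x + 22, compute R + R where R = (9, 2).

(34, 30)

tangent at (9, 2): λ = (3·9² + 3)/(2·2) ≡ 31/4. 4⁻¹ ≡ 11 (mod 43), so λ ≡ 31·11 ≡ 40.
  x = λ² - 9 - 9 = 1600 - 18 ≡ 34; y = λ·(9 - 34) - 2 ≡ 30. → (34, 30)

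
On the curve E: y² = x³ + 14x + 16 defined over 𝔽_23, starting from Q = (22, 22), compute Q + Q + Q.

(14, 9)

Repeated addition: build up to 3Q.
2Q: tangent at (22, 22): λ = (3·22² + 14)/(2·22) ≡ 17/21. 21⁻¹ ≡ 11 (mod 23) since 21·11 = 231 ≡ 1, so λ ≡ 17·11 ≡ 3.
  x = λ² - 22 - 22 = 9 - 44 ≡ 11; y = λ·(22 - 11) - 22 ≡ 11. → (11, 11)
3Q: (11, 11) + (22, 22). λ = (22 - 11)/(22 - 11) ≡ 11/11 mod 23. 11⁻¹ ≡ 21 (mod 23), so λ ≡ 1.
  x = λ² - 11 - 22 = 1 - 33 ≡ 14; y = λ·(11 - 14) - 11 ≡ 9. → (14, 9)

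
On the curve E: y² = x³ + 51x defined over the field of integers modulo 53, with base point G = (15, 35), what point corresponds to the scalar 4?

(25, 24)

Repeated addition: build up to 4G.
2G: tangent at (15, 35): λ = (3·15² + 51)/(2·35) ≡ 37/17. 17⁻¹ ≡ 25 (mod 53) since 17·25 = 425 ≡ 1, so λ ≡ 37·25 ≡ 24.
  x = λ² - 15 - 15 = 576 - 30 ≡ 16; y = λ·(15 - 16) - 35 ≡ 47. → (16, 47)
3G: (16, 47) + (15, 35). λ = (35 - 47)/(15 - 16) ≡ 41/52 mod 53. 52⁻¹ ≡ 52 (mod 53), so λ ≡ 12.
  x = λ² - 16 - 15 = 144 - 31 ≡ 7; y = λ·(16 - 7) - 47 ≡ 8. → (7, 8)
4G: (7, 8) + (15, 35). λ = (35 - 8)/(15 - 7) ≡ 27/8 mod 53. 8⁻¹ ≡ 20 (mod 53), so λ ≡ 10.
  x = λ² - 7 - 15 = 100 - 22 ≡ 25; y = λ·(7 - 25) - 8 ≡ 24. → (25, 24)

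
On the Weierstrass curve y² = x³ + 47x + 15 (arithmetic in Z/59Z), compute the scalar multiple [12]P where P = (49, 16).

Repeated addition: build up to 12P.
2P: tangent at (49, 16): λ = (3·49² + 47)/(2·16) ≡ 52/32. 32⁻¹ ≡ 24 (mod 59), so λ ≡ 52·24 ≡ 9.
  x = λ² - 49 - 49 = 81 - 98 ≡ 42; y = λ·(49 - 42) - 16 ≡ 47. → (42, 47)
3P: (42, 47) + (49, 16). λ = (16 - 47)/(49 - 42) ≡ 28/7 mod 59. 7⁻¹ ≡ 17 (mod 59), so λ ≡ 4.
  x = λ² - 42 - 49 = 16 - 91 ≡ 43; y = λ·(42 - 43) - 47 ≡ 8. → (43, 8)
4P: (43, 8) + (49, 16). λ = (16 - 8)/(49 - 43) ≡ 8/6 mod 59. 6⁻¹ ≡ 10 (mod 59), so λ ≡ 21.
  x = λ² - 43 - 49 = 441 - 92 ≡ 54; y = λ·(43 - 54) - 8 ≡ 56. → (54, 56)
5P: (54, 56) + (49, 16). λ = (16 - 56)/(49 - 54) ≡ 19/54 mod 59. 54⁻¹ ≡ 47 (mod 59), so λ ≡ 8.
  x = λ² - 54 - 49 = 64 - 103 ≡ 20; y = λ·(54 - 20) - 56 ≡ 39. → (20, 39)
6P: (20, 39) + (49, 16). λ = (16 - 39)/(49 - 20) ≡ 36/29 mod 59. 29⁻¹ ≡ 57 (mod 59) since 29·57 = 1653 ≡ 1, so λ ≡ 46.
  x = λ² - 20 - 49 = 2116 - 69 ≡ 41; y = λ·(20 - 41) - 39 ≡ 57. → (41, 57)
7P: (41, 57) + (49, 16). λ = (16 - 57)/(49 - 41) ≡ 18/8 mod 59. 8⁻¹ ≡ 37 (mod 59), so λ ≡ 17.
  x = λ² - 41 - 49 = 289 - 90 ≡ 22; y = λ·(41 - 22) - 57 ≡ 30. → (22, 30)
8P: (22, 30) + (49, 16). λ = (16 - 30)/(49 - 22) ≡ 45/27 mod 59. 27⁻¹ ≡ 35 (mod 59) since 27·35 = 945 ≡ 1, so λ ≡ 41.
  x = λ² - 22 - 49 = 1681 - 71 ≡ 17; y = λ·(22 - 17) - 30 ≡ 57. → (17, 57)
9P: (17, 57) + (49, 16). λ = (16 - 57)/(49 - 17) ≡ 18/32 mod 59. 32⁻¹ ≡ 24 (mod 59), so λ ≡ 19.
  x = λ² - 17 - 49 = 361 - 66 ≡ 0; y = λ·(17 - 0) - 57 ≡ 30. → (0, 30)
10P: (0, 30) + (49, 16). λ = (16 - 30)/(49 - 0) ≡ 45/49 mod 59. 49⁻¹ ≡ 53 (mod 59), so λ ≡ 25.
  x = λ² - 0 - 49 = 625 - 49 ≡ 45; y = λ·(0 - 45) - 30 ≡ 25. → (45, 25)
11P: (45, 25) + (49, 16). λ = (16 - 25)/(49 - 45) ≡ 50/4 mod 59. 4⁻¹ ≡ 15 (mod 59), so λ ≡ 42.
  x = λ² - 45 - 49 = 1764 - 94 ≡ 18; y = λ·(45 - 18) - 25 ≡ 47. → (18, 47)
12P: (18, 47) + (49, 16). λ = (16 - 47)/(49 - 18) ≡ 28/31 mod 59. 31⁻¹ ≡ 40 (mod 59), so λ ≡ 58.
  x = λ² - 18 - 49 = 3364 - 67 ≡ 52; y = λ·(18 - 52) - 47 ≡ 46. → (52, 46)

(52, 46)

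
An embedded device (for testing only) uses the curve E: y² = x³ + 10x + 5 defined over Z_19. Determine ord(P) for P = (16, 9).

2P: tangent at (16, 9): λ = (3·16² + 10)/(2·9) ≡ 18/18. 18⁻¹ ≡ 18 (mod 19) since 18·18 = 324 ≡ 1, so λ ≡ 18·18 ≡ 1.
  x = λ² - 16 - 16 = 1 - 32 ≡ 7; y = λ·(16 - 7) - 9 ≡ 0. → (7, 0)
3P: (7, 0) + (16, 9). λ = (9 - 0)/(16 - 7) ≡ 9/9 mod 19. 9⁻¹ ≡ 17 (mod 19), so λ ≡ 1.
  x = λ² - 7 - 16 = 1 - 23 ≡ 16; y = λ·(7 - 16) - 0 ≡ 10. → (16, 10)
4P: (16, 10) + (16, 9): same x and y₁ ≡ -y₂, so the sum is the point at infinity.
4P = the point at infinity, so the order is 4.

4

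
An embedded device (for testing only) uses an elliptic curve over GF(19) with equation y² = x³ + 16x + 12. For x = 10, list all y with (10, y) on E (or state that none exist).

none

x³ + 16x + 12 = 1172 ≡ 13 (mod 19).
13 is a non-residue mod 19; no y exists.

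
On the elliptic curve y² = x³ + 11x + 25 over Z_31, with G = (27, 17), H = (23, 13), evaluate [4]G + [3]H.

(23, 18)

First 4G:
Repeated addition: build up to 4G.
2G: tangent at (27, 17): λ = (3·27² + 11)/(2·17) ≡ 28/3. 3⁻¹ ≡ 21 (mod 31), so λ ≡ 28·21 ≡ 30.
  x = λ² - 27 - 27 = 900 - 54 ≡ 9; y = λ·(27 - 9) - 17 ≡ 27. → (9, 27)
3G: (9, 27) + (27, 17). λ = (17 - 27)/(27 - 9) ≡ 21/18 mod 31. 18⁻¹ ≡ 19 (mod 31) since 18·19 = 342 ≡ 1, so λ ≡ 27.
  x = λ² - 9 - 27 = 729 - 36 ≡ 11; y = λ·(9 - 11) - 27 ≡ 12. → (11, 12)
4G: (11, 12) + (27, 17). λ = (17 - 12)/(27 - 11) ≡ 5/16 mod 31. 16⁻¹ ≡ 2 (mod 31) since 16·2 = 32 ≡ 1, so λ ≡ 10.
  x = λ² - 11 - 27 = 100 - 38 ≡ 0; y = λ·(11 - 0) - 12 ≡ 5. → (0, 5)
4G = (0, 5).
Next 3H:
Repeated addition: build up to 3H.
2H: tangent at (23, 13): λ = (3·23² + 11)/(2·13) ≡ 17/26. 26⁻¹ ≡ 6 (mod 31) since 26·6 = 156 ≡ 1, so λ ≡ 17·6 ≡ 9.
  x = λ² - 23 - 23 = 81 - 46 ≡ 4; y = λ·(23 - 4) - 13 ≡ 3. → (4, 3)
3H: (4, 3) + (23, 13). λ = (13 - 3)/(23 - 4) ≡ 10/19 mod 31. 19⁻¹ ≡ 18 (mod 31), so λ ≡ 25.
  x = λ² - 4 - 23 = 625 - 27 ≡ 9; y = λ·(4 - 9) - 3 ≡ 27. → (9, 27)
3H = (9, 27).
Finally 4G + 3H:
(0, 5) + (9, 27). λ = (27 - 5)/(9 - 0) ≡ 22/9 mod 31. 9⁻¹ ≡ 7 (mod 31), so λ ≡ 30.
  x = λ² - 0 - 9 = 900 - 9 ≡ 23; y = λ·(0 - 23) - 5 ≡ 18. → (23, 18)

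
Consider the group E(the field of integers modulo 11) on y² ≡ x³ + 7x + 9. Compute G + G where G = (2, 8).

(10, 10)

tangent at (2, 8): λ = (3·2² + 7)/(2·8) ≡ 8/5. 5⁻¹ ≡ 9 (mod 11) since 5·9 = 45 ≡ 1, so λ ≡ 8·9 ≡ 6.
  x = λ² - 2 - 2 = 36 - 4 ≡ 10; y = λ·(2 - 10) - 8 ≡ 10. → (10, 10)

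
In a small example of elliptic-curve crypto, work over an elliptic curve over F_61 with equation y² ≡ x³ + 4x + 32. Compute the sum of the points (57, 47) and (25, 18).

(41, 59)

(57, 47) + (25, 18). λ = (18 - 47)/(25 - 57) ≡ 32/29 mod 61. 29⁻¹ ≡ 40 (mod 61) since 29·40 = 1160 ≡ 1, so λ ≡ 60.
  x = λ² - 57 - 25 = 3600 - 82 ≡ 41; y = λ·(57 - 41) - 47 ≡ 59. → (41, 59)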